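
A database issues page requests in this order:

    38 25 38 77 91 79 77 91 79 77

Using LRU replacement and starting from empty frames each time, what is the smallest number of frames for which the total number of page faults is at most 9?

f=1: 10 faults
f=2: 9 faults
f=3: 5 faults
f=4: 5 faults
f=5: 5 faults
Smallest f with faults ≤ 9 is 2.

2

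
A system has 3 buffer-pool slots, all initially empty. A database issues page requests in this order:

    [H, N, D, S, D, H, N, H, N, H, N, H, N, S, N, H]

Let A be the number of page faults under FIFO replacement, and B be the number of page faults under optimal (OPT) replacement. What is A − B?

1

Under FIFO: F F F F . F F . . . . . . . . . → 6 faults.
Under OPT: F F F F . . F . . . . . . . . . → 5 faults.
A − B = 6 − 5 = 1.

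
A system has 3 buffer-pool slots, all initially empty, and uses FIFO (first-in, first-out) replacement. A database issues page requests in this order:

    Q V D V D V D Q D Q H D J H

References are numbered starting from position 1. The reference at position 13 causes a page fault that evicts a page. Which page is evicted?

pos 1: Q: fault, frames [Q]
pos 2: V: fault, frames [Q, V]
pos 3: D: fault, frames [Q, V, D]
pos 4: V: hit
pos 5: D: hit
pos 6: V: hit
pos 7: D: hit
pos 8: Q: hit
pos 9: D: hit
pos 10: Q: hit
pos 11: H: fault, evict Q, frames [V, D, H]
pos 12: D: hit
pos 13: J: fault, evict V, frames [D, H, J]
At position 13, page V is evicted.

V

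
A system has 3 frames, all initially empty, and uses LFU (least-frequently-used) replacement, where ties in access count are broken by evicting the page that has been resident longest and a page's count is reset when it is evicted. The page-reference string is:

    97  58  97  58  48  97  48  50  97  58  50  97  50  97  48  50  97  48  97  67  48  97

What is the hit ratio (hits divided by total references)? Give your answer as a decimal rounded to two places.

0.68

97: miss, frames {97}
58: miss, frames {97,58}
97: hit
58: hit
48: miss, frames {97,58,48}
97: hit
48: hit
50: miss, evict 58, frames {97,48,50}
97: hit
58: miss, evict 50, frames {97,48,58}
50: miss, evict 58, frames {97,48,50}
97: hit
50: hit
97: hit
48: hit
50: hit
97: hit
48: hit
97: hit
67: miss, evict 50, frames {97,48,67}
48: hit
97: hit
Hits: 15 of 22 references → 15/22 = 0.6818.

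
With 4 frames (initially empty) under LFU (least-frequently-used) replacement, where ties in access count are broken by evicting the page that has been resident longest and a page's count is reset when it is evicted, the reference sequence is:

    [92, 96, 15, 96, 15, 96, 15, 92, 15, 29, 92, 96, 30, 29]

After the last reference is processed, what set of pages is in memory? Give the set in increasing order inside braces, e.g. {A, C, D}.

92 → fault, frames [92]
96 → fault, frames [92, 96]
15 → fault, frames [92, 96, 15]
96 → hit
15 → hit
96 → hit
15 → hit
92 → hit
15 → hit
29 → fault, frames [92, 96, 15, 29]
92 → hit
96 → hit
30 → fault, evict 29, frames [92, 96, 15, 30]
29 → fault, evict 30, frames [92, 96, 15, 29]

{15, 29, 92, 96}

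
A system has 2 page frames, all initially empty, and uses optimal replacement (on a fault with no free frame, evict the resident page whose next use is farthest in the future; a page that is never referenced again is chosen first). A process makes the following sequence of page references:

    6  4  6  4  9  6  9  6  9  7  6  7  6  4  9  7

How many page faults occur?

6

6: miss, frames [6]
4: miss, frames [6, 4]
6: hit
4: hit
9: miss, evict 4, frames [6, 9]
6: hit
9: hit
6: hit
9: hit
7: miss, evict 9, frames [6, 7]
6: hit
7: hit
6: hit
4: miss, evict 6, frames [7, 4]
9: miss, evict 4, frames [7, 9]
7: hit
Page faults: 6.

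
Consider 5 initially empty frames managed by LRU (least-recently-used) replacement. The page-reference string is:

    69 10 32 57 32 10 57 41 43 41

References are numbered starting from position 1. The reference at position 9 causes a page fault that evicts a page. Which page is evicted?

69

pos 1: 69 -> miss, frames {69}
pos 2: 10 -> miss, frames {69,10}
pos 3: 32 -> miss, frames {69,10,32}
pos 4: 57 -> miss, frames {69,10,32,57}
pos 5: 32 -> hit
pos 6: 10 -> hit
pos 7: 57 -> hit
pos 8: 41 -> miss, frames {69,32,10,57,41}
pos 9: 43 -> miss, evict 69, frames {32,10,57,41,43}
At position 9, page 69 is evicted.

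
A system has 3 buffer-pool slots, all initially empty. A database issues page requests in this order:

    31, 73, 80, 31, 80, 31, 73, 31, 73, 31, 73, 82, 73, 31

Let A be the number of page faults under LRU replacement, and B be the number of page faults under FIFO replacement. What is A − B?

Under LRU: F F F . . . . . . . . F . . → 4 faults.
Under FIFO: F F F . . . . . . . . F . F → 5 faults.
A − B = 4 − 5 = -1.

-1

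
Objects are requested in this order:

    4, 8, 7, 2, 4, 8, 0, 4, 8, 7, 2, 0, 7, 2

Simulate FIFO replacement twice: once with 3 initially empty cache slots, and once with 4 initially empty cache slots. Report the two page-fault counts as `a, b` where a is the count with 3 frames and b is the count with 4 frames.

9, 10

3 frames: F F F F F F F . . F F . . . → 9 faults.
4 frames: F F F F . . F F F F F F . . → 10 faults.
10 > 9: adding a frame increased faults — Belady's anomaly.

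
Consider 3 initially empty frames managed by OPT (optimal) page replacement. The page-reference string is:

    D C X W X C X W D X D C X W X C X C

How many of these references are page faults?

6

D → miss, frames (D)
C → miss, frames (D C)
X → miss, frames (D C X)
W → miss, evict D, frames (C X W)
X → hit
C → hit
X → hit
W → hit
D → miss, evict W, frames (C X D)
X → hit
D → hit
C → hit
X → hit
W → miss, evict D, frames (C X W)
X → hit
C → hit
X → hit
C → hit
Page faults: 6.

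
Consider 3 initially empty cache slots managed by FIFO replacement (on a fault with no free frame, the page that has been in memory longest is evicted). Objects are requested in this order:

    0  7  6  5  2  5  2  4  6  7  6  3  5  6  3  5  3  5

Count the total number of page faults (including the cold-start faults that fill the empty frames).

11

0: miss, frames (0)
7: miss, frames (0 7)
6: miss, frames (0 7 6)
5: miss, evict 0, frames (7 6 5)
2: miss, evict 7, frames (6 5 2)
5: hit
2: hit
4: miss, evict 6, frames (5 2 4)
6: miss, evict 5, frames (2 4 6)
7: miss, evict 2, frames (4 6 7)
6: hit
3: miss, evict 4, frames (6 7 3)
5: miss, evict 6, frames (7 3 5)
6: miss, evict 7, frames (3 5 6)
3: hit
5: hit
3: hit
5: hit
Page faults: 11.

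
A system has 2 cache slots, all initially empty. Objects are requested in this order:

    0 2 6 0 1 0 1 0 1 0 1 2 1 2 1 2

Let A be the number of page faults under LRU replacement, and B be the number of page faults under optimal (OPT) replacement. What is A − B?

1

Under LRU: F F F F F . . . . . . F . . . . → 6 faults.
Under OPT: F F F . F . . . . . . F . . . . → 5 faults.
A − B = 6 − 5 = 1.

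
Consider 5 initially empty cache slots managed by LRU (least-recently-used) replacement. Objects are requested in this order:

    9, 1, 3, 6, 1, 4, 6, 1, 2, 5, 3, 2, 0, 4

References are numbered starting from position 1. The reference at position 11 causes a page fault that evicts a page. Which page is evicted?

pos 1: 9 -> miss, frames {9}
pos 2: 1 -> miss, frames {9,1}
pos 3: 3 -> miss, frames {9,1,3}
pos 4: 6 -> miss, frames {9,1,3,6}
pos 5: 1 -> hit
pos 6: 4 -> miss, frames {9,3,6,1,4}
pos 7: 6 -> hit
pos 8: 1 -> hit
pos 9: 2 -> miss, evict 9, frames {3,4,6,1,2}
pos 10: 5 -> miss, evict 3, frames {4,6,1,2,5}
pos 11: 3 -> miss, evict 4, frames {6,1,2,5,3}
At position 11, page 4 is evicted.

4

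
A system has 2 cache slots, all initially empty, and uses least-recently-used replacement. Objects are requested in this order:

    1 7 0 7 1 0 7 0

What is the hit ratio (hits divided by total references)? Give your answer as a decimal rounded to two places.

1 -> fault, frames [1]
7 -> fault, frames [1, 7]
0 -> fault, evict 1, frames [7, 0]
7 -> hit
1 -> fault, evict 0, frames [7, 1]
0 -> fault, evict 7, frames [1, 0]
7 -> fault, evict 1, frames [0, 7]
0 -> hit
Hits: 2 of 8 references → 2/8 = 0.2500.

0.25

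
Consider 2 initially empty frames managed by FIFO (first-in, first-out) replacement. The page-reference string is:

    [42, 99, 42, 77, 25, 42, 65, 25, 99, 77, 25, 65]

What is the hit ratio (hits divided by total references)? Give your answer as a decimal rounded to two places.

0.08

42 → miss, frames (42)
99 → miss, frames (42 99)
42 → hit
77 → miss, evict 42, frames (99 77)
25 → miss, evict 99, frames (77 25)
42 → miss, evict 77, frames (25 42)
65 → miss, evict 25, frames (42 65)
25 → miss, evict 42, frames (65 25)
99 → miss, evict 65, frames (25 99)
77 → miss, evict 25, frames (99 77)
25 → miss, evict 99, frames (77 25)
65 → miss, evict 77, frames (25 65)
Hits: 1 of 12 references → 1/12 = 0.0833.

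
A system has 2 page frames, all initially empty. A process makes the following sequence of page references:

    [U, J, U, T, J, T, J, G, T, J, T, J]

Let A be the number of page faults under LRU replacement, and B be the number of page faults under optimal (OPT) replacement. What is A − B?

2

Under LRU: F F . F F . . F F F . . → 7 faults.
Under OPT: F F . F . . . F . F . . → 5 faults.
A − B = 7 − 5 = 2.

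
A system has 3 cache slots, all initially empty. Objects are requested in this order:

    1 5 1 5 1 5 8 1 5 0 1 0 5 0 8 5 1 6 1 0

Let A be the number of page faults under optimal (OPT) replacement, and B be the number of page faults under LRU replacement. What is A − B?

Under OPT: F F . . . . F . . F . . . . F . . F . F → 7 faults.
Under LRU: F F . . . . F . . F . . . . F . F F . F → 8 faults.
A − B = 7 − 8 = -1.

-1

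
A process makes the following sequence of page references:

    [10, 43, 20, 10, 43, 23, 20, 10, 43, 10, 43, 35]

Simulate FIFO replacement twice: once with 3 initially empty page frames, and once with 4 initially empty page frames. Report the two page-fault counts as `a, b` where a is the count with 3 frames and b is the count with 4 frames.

7, 5

3 frames: F F F . . F . F F . . F → 7 faults.
4 frames: F F F . . F . . . . . F → 5 faults.
5 < 7: adding a frame reduced faults, as is typical.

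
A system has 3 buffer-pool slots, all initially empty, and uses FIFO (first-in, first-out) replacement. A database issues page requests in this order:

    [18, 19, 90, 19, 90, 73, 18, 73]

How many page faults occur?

5

18 -> miss, frames {18}
19 -> miss, frames {18,19}
90 -> miss, frames {18,19,90}
19 -> hit
90 -> hit
73 -> miss, evict 18, frames {19,90,73}
18 -> miss, evict 19, frames {90,73,18}
73 -> hit
Page faults: 5.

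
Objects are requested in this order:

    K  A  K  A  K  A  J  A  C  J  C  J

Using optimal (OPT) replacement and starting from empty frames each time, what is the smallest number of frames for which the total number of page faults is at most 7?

f=1: 12 faults
f=2: 4 faults
f=3: 4 faults
f=4: 4 faults
Smallest f with faults ≤ 7 is 2.

2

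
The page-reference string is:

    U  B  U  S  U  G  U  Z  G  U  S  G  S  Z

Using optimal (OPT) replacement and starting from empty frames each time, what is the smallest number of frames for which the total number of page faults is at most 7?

f=1: 14 faults
f=2: 8 faults
f=3: 6 faults
f=4: 5 faults
f=5: 5 faults
Smallest f with faults ≤ 7 is 3.

3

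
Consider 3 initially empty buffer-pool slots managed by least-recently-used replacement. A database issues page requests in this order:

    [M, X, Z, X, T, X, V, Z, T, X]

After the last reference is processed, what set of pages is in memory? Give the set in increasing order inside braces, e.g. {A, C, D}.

M: miss, frames {M}
X: miss, frames {M,X}
Z: miss, frames {M,X,Z}
X: hit
T: miss, evict M, frames {Z,X,T}
X: hit
V: miss, evict Z, frames {T,X,V}
Z: miss, evict T, frames {X,V,Z}
T: miss, evict X, frames {V,Z,T}
X: miss, evict V, frames {Z,T,X}

{T, X, Z}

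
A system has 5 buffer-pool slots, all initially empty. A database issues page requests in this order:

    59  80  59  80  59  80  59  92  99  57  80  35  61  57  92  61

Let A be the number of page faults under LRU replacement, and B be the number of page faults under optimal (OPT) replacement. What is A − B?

1

Under LRU: F F . . . . . F F F . F F . F . → 8 faults.
Under OPT: F F . . . . . F F F . F F . . . → 7 faults.
A − B = 8 − 7 = 1.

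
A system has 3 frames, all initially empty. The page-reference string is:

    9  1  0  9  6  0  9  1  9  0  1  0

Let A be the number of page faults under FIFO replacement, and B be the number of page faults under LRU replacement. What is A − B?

2

Under FIFO: F F F . F . F F . F . . → 7 faults.
Under LRU: F F F . F . . F . . . . → 5 faults.
A − B = 7 − 5 = 2.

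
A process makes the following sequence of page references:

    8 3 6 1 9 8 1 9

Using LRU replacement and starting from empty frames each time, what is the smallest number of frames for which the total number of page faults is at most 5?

5

f=1: 8 faults
f=2: 8 faults
f=3: 6 faults
f=4: 6 faults
f=5: 5 faults
Smallest f with faults ≤ 5 is 5.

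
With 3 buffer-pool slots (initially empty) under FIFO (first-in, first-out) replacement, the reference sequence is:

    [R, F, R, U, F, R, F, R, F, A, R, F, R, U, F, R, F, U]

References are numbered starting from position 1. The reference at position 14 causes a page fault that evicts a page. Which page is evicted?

A

pos 1: R -> miss, frames {R}
pos 2: F -> miss, frames {R,F}
pos 3: R -> hit
pos 4: U -> miss, frames {R,F,U}
pos 5: F -> hit
pos 6: R -> hit
pos 7: F -> hit
pos 8: R -> hit
pos 9: F -> hit
pos 10: A -> miss, evict R, frames {F,U,A}
pos 11: R -> miss, evict F, frames {U,A,R}
pos 12: F -> miss, evict U, frames {A,R,F}
pos 13: R -> hit
pos 14: U -> miss, evict A, frames {R,F,U}
At position 14, page A is evicted.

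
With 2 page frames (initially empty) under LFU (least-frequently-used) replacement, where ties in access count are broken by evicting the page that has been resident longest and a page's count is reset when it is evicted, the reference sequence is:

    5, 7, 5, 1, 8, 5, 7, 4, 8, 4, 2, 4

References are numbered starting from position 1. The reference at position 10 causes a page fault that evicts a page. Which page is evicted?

pos 1: 5 -> miss, frames (5)
pos 2: 7 -> miss, frames (5 7)
pos 3: 5 -> hit
pos 4: 1 -> miss, evict 7, frames (5 1)
pos 5: 8 -> miss, evict 1, frames (5 8)
pos 6: 5 -> hit
pos 7: 7 -> miss, evict 8, frames (5 7)
pos 8: 4 -> miss, evict 7, frames (5 4)
pos 9: 8 -> miss, evict 4, frames (5 8)
pos 10: 4 -> miss, evict 8, frames (5 4)
At position 10, page 8 is evicted.

8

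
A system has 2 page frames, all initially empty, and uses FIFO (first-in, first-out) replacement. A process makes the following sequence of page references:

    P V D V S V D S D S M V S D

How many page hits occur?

P: fault, frames (P)
V: fault, frames (P V)
D: fault, evict P, frames (V D)
V: hit
S: fault, evict V, frames (D S)
V: fault, evict D, frames (S V)
D: fault, evict S, frames (V D)
S: fault, evict V, frames (D S)
D: hit
S: hit
M: fault, evict D, frames (S M)
V: fault, evict S, frames (M V)
S: fault, evict M, frames (V S)
D: fault, evict V, frames (S D)
Hits: 3.

3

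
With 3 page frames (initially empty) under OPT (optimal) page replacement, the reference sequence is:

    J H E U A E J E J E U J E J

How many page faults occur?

J -> fault, frames {J}
H -> fault, frames {J,H}
E -> fault, frames {J,H,E}
U -> fault, evict H, frames {J,E,U}
A -> fault, evict U, frames {J,E,A}
E -> hit
J -> hit
E -> hit
J -> hit
E -> hit
U -> fault, evict A, frames {J,E,U}
J -> hit
E -> hit
J -> hit
Page faults: 6.

6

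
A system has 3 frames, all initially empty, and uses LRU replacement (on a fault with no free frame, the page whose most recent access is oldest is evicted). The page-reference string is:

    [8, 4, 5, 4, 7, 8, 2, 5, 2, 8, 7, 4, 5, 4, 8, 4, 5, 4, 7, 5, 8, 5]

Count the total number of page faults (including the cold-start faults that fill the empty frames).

8 → miss, frames [8]
4 → miss, frames [8, 4]
5 → miss, frames [8, 4, 5]
4 → hit
7 → miss, evict 8, frames [5, 4, 7]
8 → miss, evict 5, frames [4, 7, 8]
2 → miss, evict 4, frames [7, 8, 2]
5 → miss, evict 7, frames [8, 2, 5]
2 → hit
8 → hit
7 → miss, evict 5, frames [2, 8, 7]
4 → miss, evict 2, frames [8, 7, 4]
5 → miss, evict 8, frames [7, 4, 5]
4 → hit
8 → miss, evict 7, frames [5, 4, 8]
4 → hit
5 → hit
4 → hit
7 → miss, evict 8, frames [5, 4, 7]
5 → hit
8 → miss, evict 4, frames [7, 5, 8]
5 → hit
Page faults: 13.

13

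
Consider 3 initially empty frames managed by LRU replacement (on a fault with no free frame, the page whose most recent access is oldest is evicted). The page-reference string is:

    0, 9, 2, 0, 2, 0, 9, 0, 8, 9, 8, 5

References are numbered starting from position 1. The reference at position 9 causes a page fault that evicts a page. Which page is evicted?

2

pos 1: 0 -> fault, frames {0}
pos 2: 9 -> fault, frames {0,9}
pos 3: 2 -> fault, frames {0,9,2}
pos 4: 0 -> hit
pos 5: 2 -> hit
pos 6: 0 -> hit
pos 7: 9 -> hit
pos 8: 0 -> hit
pos 9: 8 -> fault, evict 2, frames {9,0,8}
At position 9, page 2 is evicted.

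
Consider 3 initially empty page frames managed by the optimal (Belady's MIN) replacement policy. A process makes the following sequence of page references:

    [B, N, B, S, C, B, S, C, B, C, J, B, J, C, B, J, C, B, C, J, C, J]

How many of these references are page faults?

B → fault, frames [B]
N → fault, frames [B, N]
B → hit
S → fault, frames [B, N, S]
C → fault, evict N, frames [B, S, C]
B → hit
S → hit
C → hit
B → hit
C → hit
J → fault, evict S, frames [B, C, J]
B → hit
J → hit
C → hit
B → hit
J → hit
C → hit
B → hit
C → hit
J → hit
C → hit
J → hit
Page faults: 5.

5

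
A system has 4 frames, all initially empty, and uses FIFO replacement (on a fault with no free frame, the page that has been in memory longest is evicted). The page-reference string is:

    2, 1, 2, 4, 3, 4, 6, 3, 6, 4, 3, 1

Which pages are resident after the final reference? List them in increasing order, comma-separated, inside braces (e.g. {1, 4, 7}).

{1, 3, 4, 6}

2 -> fault, frames {2}
1 -> fault, frames {2,1}
2 -> hit
4 -> fault, frames {2,1,4}
3 -> fault, frames {2,1,4,3}
4 -> hit
6 -> fault, evict 2, frames {1,4,3,6}
3 -> hit
6 -> hit
4 -> hit
3 -> hit
1 -> hit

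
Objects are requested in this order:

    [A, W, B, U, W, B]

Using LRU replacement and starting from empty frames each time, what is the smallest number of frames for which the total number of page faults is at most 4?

3

f=1: 6 faults
f=2: 6 faults
f=3: 4 faults
f=4: 4 faults
Smallest f with faults ≤ 4 is 3.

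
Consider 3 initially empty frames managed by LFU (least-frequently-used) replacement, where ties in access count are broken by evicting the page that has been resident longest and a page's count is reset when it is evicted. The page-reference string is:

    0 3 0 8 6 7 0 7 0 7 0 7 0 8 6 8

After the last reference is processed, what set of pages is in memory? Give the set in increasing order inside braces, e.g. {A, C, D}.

0: miss, frames [0]
3: miss, frames [0, 3]
0: hit
8: miss, frames [0, 3, 8]
6: miss, evict 3, frames [0, 8, 6]
7: miss, evict 8, frames [0, 6, 7]
0: hit
7: hit
0: hit
7: hit
0: hit
7: hit
0: hit
8: miss, evict 6, frames [0, 7, 8]
6: miss, evict 8, frames [0, 7, 6]
8: miss, evict 6, frames [0, 7, 8]

{0, 7, 8}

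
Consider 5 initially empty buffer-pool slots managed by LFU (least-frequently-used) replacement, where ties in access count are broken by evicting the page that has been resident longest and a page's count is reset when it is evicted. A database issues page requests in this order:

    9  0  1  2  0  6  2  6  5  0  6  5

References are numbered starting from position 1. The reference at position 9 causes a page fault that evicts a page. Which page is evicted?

pos 1: 9 → fault, frames [9]
pos 2: 0 → fault, frames [9, 0]
pos 3: 1 → fault, frames [9, 0, 1]
pos 4: 2 → fault, frames [9, 0, 1, 2]
pos 5: 0 → hit
pos 6: 6 → fault, frames [9, 0, 1, 2, 6]
pos 7: 2 → hit
pos 8: 6 → hit
pos 9: 5 → fault, evict 9, frames [0, 1, 2, 6, 5]
At position 9, page 9 is evicted.

9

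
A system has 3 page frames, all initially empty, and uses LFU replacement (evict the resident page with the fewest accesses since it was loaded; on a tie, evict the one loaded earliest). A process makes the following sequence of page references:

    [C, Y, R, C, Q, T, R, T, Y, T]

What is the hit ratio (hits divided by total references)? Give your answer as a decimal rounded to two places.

C -> fault, frames [C]
Y -> fault, frames [C, Y]
R -> fault, frames [C, Y, R]
C -> hit
Q -> fault, evict Y, frames [C, R, Q]
T -> fault, evict R, frames [C, Q, T]
R -> fault, evict Q, frames [C, T, R]
T -> hit
Y -> fault, evict R, frames [C, T, Y]
T -> hit
Hits: 3 of 10 references → 3/10 = 0.3000.

0.30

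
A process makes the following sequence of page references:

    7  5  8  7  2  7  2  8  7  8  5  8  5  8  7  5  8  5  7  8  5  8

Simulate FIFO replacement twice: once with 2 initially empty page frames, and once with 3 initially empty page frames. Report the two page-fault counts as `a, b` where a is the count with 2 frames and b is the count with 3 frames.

15, 7

2 frames: F F F F F . . F F . F F . . F F F . F . F F → 15 faults.
3 frames: F F F . F F . . . . F F . . . . . . . . . . → 7 faults.
7 < 15: adding a frame reduced faults, as is typical.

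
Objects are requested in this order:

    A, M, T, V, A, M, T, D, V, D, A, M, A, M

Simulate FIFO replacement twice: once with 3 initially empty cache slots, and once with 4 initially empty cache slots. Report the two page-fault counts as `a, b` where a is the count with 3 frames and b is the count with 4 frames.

11, 7

3 frames: F F F F F F F F F . F F . . → 11 faults.
4 frames: F F F F . . . F . . F F . . → 7 faults.
7 < 11: adding a frame reduced faults, as is typical.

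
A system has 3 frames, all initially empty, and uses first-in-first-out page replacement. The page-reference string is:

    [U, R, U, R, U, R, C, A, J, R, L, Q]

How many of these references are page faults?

U → miss, frames {U}
R → miss, frames {U,R}
U → hit
R → hit
U → hit
R → hit
C → miss, frames {U,R,C}
A → miss, evict U, frames {R,C,A}
J → miss, evict R, frames {C,A,J}
R → miss, evict C, frames {A,J,R}
L → miss, evict A, frames {J,R,L}
Q → miss, evict J, frames {R,L,Q}
Page faults: 8.

8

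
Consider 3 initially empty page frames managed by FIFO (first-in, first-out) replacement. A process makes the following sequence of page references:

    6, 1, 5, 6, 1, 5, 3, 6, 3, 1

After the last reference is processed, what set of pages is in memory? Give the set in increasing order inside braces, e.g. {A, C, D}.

{1, 3, 6}

6 → fault, frames {6}
1 → fault, frames {6,1}
5 → fault, frames {6,1,5}
6 → hit
1 → hit
5 → hit
3 → fault, evict 6, frames {1,5,3}
6 → fault, evict 1, frames {5,3,6}
3 → hit
1 → fault, evict 5, frames {3,6,1}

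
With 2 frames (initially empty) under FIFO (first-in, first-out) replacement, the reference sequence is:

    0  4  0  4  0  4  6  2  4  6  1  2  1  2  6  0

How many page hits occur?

0 -> fault, frames {0}
4 -> fault, frames {0,4}
0 -> hit
4 -> hit
0 -> hit
4 -> hit
6 -> fault, evict 0, frames {4,6}
2 -> fault, evict 4, frames {6,2}
4 -> fault, evict 6, frames {2,4}
6 -> fault, evict 2, frames {4,6}
1 -> fault, evict 4, frames {6,1}
2 -> fault, evict 6, frames {1,2}
1 -> hit
2 -> hit
6 -> fault, evict 1, frames {2,6}
0 -> fault, evict 2, frames {6,0}
Hits: 6.

6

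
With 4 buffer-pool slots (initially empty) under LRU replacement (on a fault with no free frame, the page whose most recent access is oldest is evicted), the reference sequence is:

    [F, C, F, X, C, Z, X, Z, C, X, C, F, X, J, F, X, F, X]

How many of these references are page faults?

F → fault, frames [F]
C → fault, frames [F, C]
F → hit
X → fault, frames [C, F, X]
C → hit
Z → fault, frames [F, X, C, Z]
X → hit
Z → hit
C → hit
X → hit
C → hit
F → hit
X → hit
J → fault, evict Z, frames [C, F, X, J]
F → hit
X → hit
F → hit
X → hit
Page faults: 5.

5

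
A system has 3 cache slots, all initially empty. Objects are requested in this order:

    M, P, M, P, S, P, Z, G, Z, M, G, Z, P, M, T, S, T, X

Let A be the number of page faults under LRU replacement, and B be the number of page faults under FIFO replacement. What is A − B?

Under LRU: F F . . F . F F . F . . F F F F . F → 11 faults.
Under FIFO: F F . . F . F F . F . . F . F F . F → 10 faults.
A − B = 11 − 10 = 1.

1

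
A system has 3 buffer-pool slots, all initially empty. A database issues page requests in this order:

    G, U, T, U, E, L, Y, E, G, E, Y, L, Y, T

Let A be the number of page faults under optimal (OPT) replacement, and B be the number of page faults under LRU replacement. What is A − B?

-1

Under OPT: F F F . F F F . . . . F . F → 8 faults.
Under LRU: F F F . F F F . F . . F . F → 9 faults.
A − B = 8 − 9 = -1.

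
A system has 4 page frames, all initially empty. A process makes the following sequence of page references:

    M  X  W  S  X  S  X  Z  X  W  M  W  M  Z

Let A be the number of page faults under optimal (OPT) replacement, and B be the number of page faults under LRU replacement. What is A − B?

Under OPT: F F F F . . . F . . . . . . → 5 faults.
Under LRU: F F F F . . . F . . F . . . → 6 faults.
A − B = 5 − 6 = -1.

-1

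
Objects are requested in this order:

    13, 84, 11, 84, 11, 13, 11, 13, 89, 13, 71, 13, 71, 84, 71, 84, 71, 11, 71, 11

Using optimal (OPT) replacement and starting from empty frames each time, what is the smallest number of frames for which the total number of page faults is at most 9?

2

f=1: 20 faults
f=2: 8 faults
f=3: 6 faults
f=4: 5 faults
f=5: 5 faults
Smallest f with faults ≤ 9 is 2.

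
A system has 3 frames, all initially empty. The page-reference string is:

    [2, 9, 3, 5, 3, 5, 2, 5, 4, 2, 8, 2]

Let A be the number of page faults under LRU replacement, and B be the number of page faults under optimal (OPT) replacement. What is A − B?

Under LRU: F F F F . . F . F . F . → 7 faults.
Under OPT: F F F F . . . . F . F . → 6 faults.
A − B = 7 − 6 = 1.

1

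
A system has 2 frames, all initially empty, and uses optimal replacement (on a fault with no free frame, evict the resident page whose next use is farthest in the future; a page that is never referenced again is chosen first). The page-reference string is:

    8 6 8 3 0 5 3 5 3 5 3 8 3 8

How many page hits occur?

8

8 → miss, frames [8]
6 → miss, frames [8, 6]
8 → hit
3 → miss, evict 6, frames [8, 3]
0 → miss, evict 8, frames [3, 0]
5 → miss, evict 0, frames [3, 5]
3 → hit
5 → hit
3 → hit
5 → hit
3 → hit
8 → miss, evict 5, frames [3, 8]
3 → hit
8 → hit
Hits: 8.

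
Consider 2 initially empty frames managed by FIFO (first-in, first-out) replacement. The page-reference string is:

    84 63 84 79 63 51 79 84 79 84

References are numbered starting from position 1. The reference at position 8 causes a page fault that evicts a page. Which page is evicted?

79

pos 1: 84 -> miss, frames [84]
pos 2: 63 -> miss, frames [84, 63]
pos 3: 84 -> hit
pos 4: 79 -> miss, evict 84, frames [63, 79]
pos 5: 63 -> hit
pos 6: 51 -> miss, evict 63, frames [79, 51]
pos 7: 79 -> hit
pos 8: 84 -> miss, evict 79, frames [51, 84]
At position 8, page 79 is evicted.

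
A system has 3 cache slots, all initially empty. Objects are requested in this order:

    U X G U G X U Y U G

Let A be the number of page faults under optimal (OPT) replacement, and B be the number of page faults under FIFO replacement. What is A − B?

-1

Under OPT: F F F . . . . F . . → 4 faults.
Under FIFO: F F F . . . . F F . → 5 faults.
A − B = 4 − 5 = -1.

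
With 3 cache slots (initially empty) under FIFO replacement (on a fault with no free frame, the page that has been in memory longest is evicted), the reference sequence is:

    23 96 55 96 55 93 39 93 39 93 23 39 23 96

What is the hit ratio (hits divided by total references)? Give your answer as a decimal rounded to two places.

0.50

23 → miss, frames [23]
96 → miss, frames [23, 96]
55 → miss, frames [23, 96, 55]
96 → hit
55 → hit
93 → miss, evict 23, frames [96, 55, 93]
39 → miss, evict 96, frames [55, 93, 39]
93 → hit
39 → hit
93 → hit
23 → miss, evict 55, frames [93, 39, 23]
39 → hit
23 → hit
96 → miss, evict 93, frames [39, 23, 96]
Hits: 7 of 14 references → 7/14 = 0.5000.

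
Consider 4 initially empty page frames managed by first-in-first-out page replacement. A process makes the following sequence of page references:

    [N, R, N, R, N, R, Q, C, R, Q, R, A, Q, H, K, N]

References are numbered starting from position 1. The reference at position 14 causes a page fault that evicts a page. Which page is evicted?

pos 1: N -> miss, frames [N]
pos 2: R -> miss, frames [N, R]
pos 3: N -> hit
pos 4: R -> hit
pos 5: N -> hit
pos 6: R -> hit
pos 7: Q -> miss, frames [N, R, Q]
pos 8: C -> miss, frames [N, R, Q, C]
pos 9: R -> hit
pos 10: Q -> hit
pos 11: R -> hit
pos 12: A -> miss, evict N, frames [R, Q, C, A]
pos 13: Q -> hit
pos 14: H -> miss, evict R, frames [Q, C, A, H]
At position 14, page R is evicted.

R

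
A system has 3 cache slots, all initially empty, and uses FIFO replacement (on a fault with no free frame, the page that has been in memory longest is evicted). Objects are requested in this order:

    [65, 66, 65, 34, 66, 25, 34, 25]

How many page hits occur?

4

65 -> miss, frames [65]
66 -> miss, frames [65, 66]
65 -> hit
34 -> miss, frames [65, 66, 34]
66 -> hit
25 -> miss, evict 65, frames [66, 34, 25]
34 -> hit
25 -> hit
Hits: 4.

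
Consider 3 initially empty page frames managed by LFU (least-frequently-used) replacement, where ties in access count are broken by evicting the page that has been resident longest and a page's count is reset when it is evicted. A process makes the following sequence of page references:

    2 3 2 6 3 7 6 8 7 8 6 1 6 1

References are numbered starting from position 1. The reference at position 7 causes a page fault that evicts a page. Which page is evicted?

pos 1: 2 -> fault, frames [2]
pos 2: 3 -> fault, frames [2, 3]
pos 3: 2 -> hit
pos 4: 6 -> fault, frames [2, 3, 6]
pos 5: 3 -> hit
pos 6: 7 -> fault, evict 6, frames [2, 3, 7]
pos 7: 6 -> fault, evict 7, frames [2, 3, 6]
At position 7, page 7 is evicted.

7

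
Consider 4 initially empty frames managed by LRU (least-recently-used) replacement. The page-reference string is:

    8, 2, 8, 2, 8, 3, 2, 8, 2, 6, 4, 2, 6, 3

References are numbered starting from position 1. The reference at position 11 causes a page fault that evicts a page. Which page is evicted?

pos 1: 8 → miss, frames (8)
pos 2: 2 → miss, frames (8 2)
pos 3: 8 → hit
pos 4: 2 → hit
pos 5: 8 → hit
pos 6: 3 → miss, frames (2 8 3)
pos 7: 2 → hit
pos 8: 8 → hit
pos 9: 2 → hit
pos 10: 6 → miss, frames (3 8 2 6)
pos 11: 4 → miss, evict 3, frames (8 2 6 4)
At position 11, page 3 is evicted.

3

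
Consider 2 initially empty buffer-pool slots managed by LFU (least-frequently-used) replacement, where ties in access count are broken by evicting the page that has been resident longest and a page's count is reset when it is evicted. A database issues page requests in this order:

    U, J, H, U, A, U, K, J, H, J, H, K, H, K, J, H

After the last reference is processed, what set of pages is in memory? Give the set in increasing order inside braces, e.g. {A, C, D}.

U → fault, frames (U)
J → fault, frames (U J)
H → fault, evict U, frames (J H)
U → fault, evict J, frames (H U)
A → fault, evict H, frames (U A)
U → hit
K → fault, evict A, frames (U K)
J → fault, evict K, frames (U J)
H → fault, evict J, frames (U H)
J → fault, evict H, frames (U J)
H → fault, evict J, frames (U H)
K → fault, evict H, frames (U K)
H → fault, evict K, frames (U H)
K → fault, evict H, frames (U K)
J → fault, evict K, frames (U J)
H → fault, evict J, frames (U H)

{H, U}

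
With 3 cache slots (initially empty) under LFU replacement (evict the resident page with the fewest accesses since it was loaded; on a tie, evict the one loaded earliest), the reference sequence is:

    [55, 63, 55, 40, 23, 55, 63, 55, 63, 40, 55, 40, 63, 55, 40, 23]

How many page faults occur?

55: fault, frames [55]
63: fault, frames [55, 63]
55: hit
40: fault, frames [55, 63, 40]
23: fault, evict 63, frames [55, 40, 23]
55: hit
63: fault, evict 40, frames [55, 23, 63]
55: hit
63: hit
40: fault, evict 23, frames [55, 63, 40]
55: hit
40: hit
63: hit
55: hit
40: hit
23: fault, evict 63, frames [55, 40, 23]
Page faults: 7.

7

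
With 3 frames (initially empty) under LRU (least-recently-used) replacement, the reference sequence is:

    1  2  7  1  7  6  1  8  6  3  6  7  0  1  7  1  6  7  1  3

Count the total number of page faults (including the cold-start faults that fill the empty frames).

1 -> miss, frames {1}
2 -> miss, frames {1,2}
7 -> miss, frames {1,2,7}
1 -> hit
7 -> hit
6 -> miss, evict 2, frames {1,7,6}
1 -> hit
8 -> miss, evict 7, frames {6,1,8}
6 -> hit
3 -> miss, evict 1, frames {8,6,3}
6 -> hit
7 -> miss, evict 8, frames {3,6,7}
0 -> miss, evict 3, frames {6,7,0}
1 -> miss, evict 6, frames {7,0,1}
7 -> hit
1 -> hit
6 -> miss, evict 0, frames {7,1,6}
7 -> hit
1 -> hit
3 -> miss, evict 6, frames {7,1,3}
Page faults: 11.

11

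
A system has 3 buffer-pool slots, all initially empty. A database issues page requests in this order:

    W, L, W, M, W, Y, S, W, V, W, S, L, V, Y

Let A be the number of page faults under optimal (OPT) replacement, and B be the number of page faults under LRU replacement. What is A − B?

-1

Under OPT: F F . F . F F . F . . F . F → 8 faults.
Under LRU: F F . F . F F . F . . F F F → 9 faults.
A − B = 8 − 9 = -1.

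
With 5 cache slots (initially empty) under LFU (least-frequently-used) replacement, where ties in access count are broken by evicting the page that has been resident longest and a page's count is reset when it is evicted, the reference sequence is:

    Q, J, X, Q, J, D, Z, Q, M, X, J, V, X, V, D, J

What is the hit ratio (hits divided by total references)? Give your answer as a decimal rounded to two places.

Q: fault, frames (Q)
J: fault, frames (Q J)
X: fault, frames (Q J X)
Q: hit
J: hit
D: fault, frames (Q J X D)
Z: fault, frames (Q J X D Z)
Q: hit
M: fault, evict X, frames (Q J D Z M)
X: fault, evict D, frames (Q J Z M X)
J: hit
V: fault, evict Z, frames (Q J M X V)
X: hit
V: hit
D: fault, evict M, frames (Q J X V D)
J: hit
Hits: 7 of 16 references → 7/16 = 0.4375.

0.44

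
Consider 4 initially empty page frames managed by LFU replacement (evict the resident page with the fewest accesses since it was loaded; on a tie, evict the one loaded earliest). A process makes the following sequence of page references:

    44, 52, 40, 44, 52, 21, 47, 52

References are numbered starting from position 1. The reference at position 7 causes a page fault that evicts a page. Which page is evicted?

pos 1: 44 → fault, frames {44}
pos 2: 52 → fault, frames {44,52}
pos 3: 40 → fault, frames {44,52,40}
pos 4: 44 → hit
pos 5: 52 → hit
pos 6: 21 → fault, frames {44,52,40,21}
pos 7: 47 → fault, evict 40, frames {44,52,21,47}
At position 7, page 40 is evicted.

40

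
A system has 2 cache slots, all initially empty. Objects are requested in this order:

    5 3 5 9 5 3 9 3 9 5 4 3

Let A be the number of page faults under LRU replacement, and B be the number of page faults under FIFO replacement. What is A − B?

-1

Under LRU: F F . F . F F . . F F F → 8 faults.
Under FIFO: F F . F F F F . . F F F → 9 faults.
A − B = 8 − 9 = -1.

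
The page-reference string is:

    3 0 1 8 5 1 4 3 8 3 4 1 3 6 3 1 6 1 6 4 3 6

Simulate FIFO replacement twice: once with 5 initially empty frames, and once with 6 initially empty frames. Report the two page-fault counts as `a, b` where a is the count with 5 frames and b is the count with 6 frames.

9, 8

5 frames: F F F F F . F F . . . . . F . F . . . . . . → 9 faults.
6 frames: F F F F F . F . . . . . . F F . . . . . . . → 8 faults.
8 < 9: adding a frame reduced faults, as is typical.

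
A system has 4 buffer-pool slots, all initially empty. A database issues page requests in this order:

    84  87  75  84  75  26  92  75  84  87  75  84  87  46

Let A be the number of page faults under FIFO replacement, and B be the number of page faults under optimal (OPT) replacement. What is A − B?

3

Under FIFO: F F F . . F F . F F F . . F → 9 faults.
Under OPT: F F F . . F F . . . . . . F → 6 faults.
A − B = 9 − 6 = 3.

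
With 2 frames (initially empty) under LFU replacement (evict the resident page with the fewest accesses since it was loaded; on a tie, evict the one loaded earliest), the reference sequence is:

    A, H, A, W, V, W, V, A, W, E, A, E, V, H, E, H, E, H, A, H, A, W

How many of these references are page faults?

15

A: fault, frames [A]
H: fault, frames [A, H]
A: hit
W: fault, evict H, frames [A, W]
V: fault, evict W, frames [A, V]
W: fault, evict V, frames [A, W]
V: fault, evict W, frames [A, V]
A: hit
W: fault, evict V, frames [A, W]
E: fault, evict W, frames [A, E]
A: hit
E: hit
V: fault, evict E, frames [A, V]
H: fault, evict V, frames [A, H]
E: fault, evict H, frames [A, E]
H: fault, evict E, frames [A, H]
E: fault, evict H, frames [A, E]
H: fault, evict E, frames [A, H]
A: hit
H: hit
A: hit
W: fault, evict H, frames [A, W]
Page faults: 15.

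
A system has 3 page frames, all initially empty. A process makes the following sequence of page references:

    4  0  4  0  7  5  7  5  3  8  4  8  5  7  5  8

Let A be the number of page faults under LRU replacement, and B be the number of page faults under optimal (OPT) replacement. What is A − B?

2

Under LRU: F F . . F F . . F F F . F F . . → 9 faults.
Under OPT: F F . . F F . . F F . . . F . . → 7 faults.
A − B = 9 − 7 = 2.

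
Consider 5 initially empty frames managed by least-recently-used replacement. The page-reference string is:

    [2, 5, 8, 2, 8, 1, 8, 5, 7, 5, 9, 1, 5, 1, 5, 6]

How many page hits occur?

9

2: miss, frames {2}
5: miss, frames {2,5}
8: miss, frames {2,5,8}
2: hit
8: hit
1: miss, frames {5,2,8,1}
8: hit
5: hit
7: miss, frames {2,1,8,5,7}
5: hit
9: miss, evict 2, frames {1,8,7,5,9}
1: hit
5: hit
1: hit
5: hit
6: miss, evict 8, frames {7,9,1,5,6}
Hits: 9.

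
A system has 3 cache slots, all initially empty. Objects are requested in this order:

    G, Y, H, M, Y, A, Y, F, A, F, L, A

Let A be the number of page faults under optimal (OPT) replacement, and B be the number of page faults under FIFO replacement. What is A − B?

-2

Under OPT: F F F F . F . F . . F . → 7 faults.
Under FIFO: F F F F . F F F . . F F → 9 faults.
A − B = 7 − 9 = -2.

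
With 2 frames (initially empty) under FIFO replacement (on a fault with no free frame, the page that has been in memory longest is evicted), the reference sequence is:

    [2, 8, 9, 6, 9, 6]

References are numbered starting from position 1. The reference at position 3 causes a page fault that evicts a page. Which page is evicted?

pos 1: 2: miss, frames [2]
pos 2: 8: miss, frames [2, 8]
pos 3: 9: miss, evict 2, frames [8, 9]
At position 3, page 2 is evicted.

2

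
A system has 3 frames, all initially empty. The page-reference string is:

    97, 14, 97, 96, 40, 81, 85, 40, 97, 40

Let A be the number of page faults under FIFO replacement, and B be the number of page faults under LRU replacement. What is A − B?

Under FIFO: F F . F F F F . F F → 8 faults.
Under LRU: F F . F F F F . F . → 7 faults.
A − B = 8 − 7 = 1.

1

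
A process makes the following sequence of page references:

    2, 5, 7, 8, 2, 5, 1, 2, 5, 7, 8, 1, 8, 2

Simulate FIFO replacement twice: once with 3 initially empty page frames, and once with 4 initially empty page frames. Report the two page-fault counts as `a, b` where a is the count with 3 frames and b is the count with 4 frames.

3 frames: F F F F F F F . . F F . . F → 10 faults.
4 frames: F F F F . . F F F F F F . F → 11 faults.
11 > 10: adding a frame increased faults — Belady's anomaly.

10, 11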